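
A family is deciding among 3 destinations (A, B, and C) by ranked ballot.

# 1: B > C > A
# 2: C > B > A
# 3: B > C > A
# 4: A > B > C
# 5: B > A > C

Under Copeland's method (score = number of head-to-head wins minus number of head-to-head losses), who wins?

Pairwise results:
  A vs B: B wins 4–1.
  A vs C: C wins 3–2.
  B vs C: B wins 4–1.
Copeland scores (wins − losses):
  A: 0 − 2 = -2
  B: 2 − 0 = 2
  C: 1 − 1 = 0
B has the best Copeland score.

B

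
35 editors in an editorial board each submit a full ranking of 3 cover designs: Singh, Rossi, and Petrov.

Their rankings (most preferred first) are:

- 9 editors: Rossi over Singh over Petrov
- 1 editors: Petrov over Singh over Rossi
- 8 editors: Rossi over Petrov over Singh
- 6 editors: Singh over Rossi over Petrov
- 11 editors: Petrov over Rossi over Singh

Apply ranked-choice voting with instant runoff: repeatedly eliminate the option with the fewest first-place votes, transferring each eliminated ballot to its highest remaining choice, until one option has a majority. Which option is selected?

Round 1: Rossi 17, Petrov 12, Singh 6. Singh has the fewest and is eliminated.
Round 2: Rossi 23, Petrov 12. Rossi has a majority.

Rossi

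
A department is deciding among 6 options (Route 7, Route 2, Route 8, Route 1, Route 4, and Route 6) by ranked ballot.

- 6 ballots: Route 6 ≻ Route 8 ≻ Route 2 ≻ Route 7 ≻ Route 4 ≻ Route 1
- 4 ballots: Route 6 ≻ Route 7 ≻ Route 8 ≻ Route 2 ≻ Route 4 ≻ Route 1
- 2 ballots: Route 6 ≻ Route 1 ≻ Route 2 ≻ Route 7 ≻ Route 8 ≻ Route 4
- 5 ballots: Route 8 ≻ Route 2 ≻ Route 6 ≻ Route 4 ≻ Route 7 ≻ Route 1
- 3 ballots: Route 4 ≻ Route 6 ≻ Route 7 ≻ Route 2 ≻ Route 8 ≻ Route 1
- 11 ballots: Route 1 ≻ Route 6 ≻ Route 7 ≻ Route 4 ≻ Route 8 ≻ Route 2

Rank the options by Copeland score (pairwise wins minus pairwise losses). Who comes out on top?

Route 6

Pairwise results:
  Route 7 vs Route 2: Route 7 wins 18–13.
  Route 7 vs Route 8: Route 7 wins 20–11.
  Route 7 vs Route 1: Route 7 wins 18–13.
  Route 7 vs Route 4: Route 7 wins 23–8.
  Route 7 vs Route 6: Route 6 wins 31–0.
  Route 2 vs Route 8: Route 8 wins 26–5.
  Route 2 vs Route 1: Route 2 wins 18–13.
  Route 2 vs Route 4: Route 2 wins 17–14.
  Route 2 vs Route 6: Route 6 wins 26–5.
  Route 8 vs Route 1: Route 8 wins 18–13.
  Route 8 vs Route 4: Route 8 wins 17–14.
  Route 8 vs Route 6: Route 6 wins 26–5.
  Route 1 vs Route 4: Route 4 wins 18–13.
  Route 1 vs Route 6: Route 6 wins 20–11.
  Route 4 vs Route 6: Route 6 wins 28–3.
Copeland scores (wins − losses):
  Route 7: 4 − 1 = 3
  Route 2: 2 − 3 = -1
  Route 8: 3 − 2 = 1
  Route 1: 0 − 5 = -5
  Route 4: 1 − 4 = -3
  Route 6: 5 − 0 = 5
Route 6 has the best Copeland score.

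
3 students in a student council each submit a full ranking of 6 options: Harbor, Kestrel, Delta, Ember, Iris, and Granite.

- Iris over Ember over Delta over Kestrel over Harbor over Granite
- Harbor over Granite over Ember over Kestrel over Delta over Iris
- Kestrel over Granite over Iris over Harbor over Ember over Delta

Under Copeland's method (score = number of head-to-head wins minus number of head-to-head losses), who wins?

Kestrel

Pairwise results:
  Harbor vs Kestrel: Kestrel wins 2–1.
  Harbor vs Delta: Harbor wins 2–1.
  Harbor vs Ember: Harbor wins 2–1.
  Harbor vs Iris: Iris wins 2–1.
  Harbor vs Granite: Harbor wins 2–1.
  Kestrel vs Delta: Kestrel wins 2–1.
  Kestrel vs Ember: Ember wins 2–1.
  Kestrel vs Iris: Kestrel wins 2–1.
  Kestrel vs Granite: Kestrel wins 2–1.
  Delta vs Ember: Ember wins 3–0.
  Delta vs Iris: Iris wins 2–1.
  Delta vs Granite: Granite wins 2–1.
  Ember vs Iris: Iris wins 2–1.
  Ember vs Granite: Granite wins 2–1.
  Iris vs Granite: Granite wins 2–1.
Copeland scores (wins − losses):
  Harbor: 3 − 2 = 1
  Kestrel: 4 − 1 = 3
  Delta: 0 − 5 = -5
  Ember: 2 − 3 = -1
  Iris: 3 − 2 = 1
  Granite: 3 − 2 = 1
Kestrel has the best Copeland score.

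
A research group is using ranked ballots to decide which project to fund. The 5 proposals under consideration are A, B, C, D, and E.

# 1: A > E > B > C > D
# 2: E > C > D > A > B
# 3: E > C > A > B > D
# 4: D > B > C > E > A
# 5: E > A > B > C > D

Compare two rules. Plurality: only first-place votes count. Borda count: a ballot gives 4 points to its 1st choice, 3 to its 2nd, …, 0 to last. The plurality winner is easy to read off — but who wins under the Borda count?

E

Plurality first-place counts: A 1, B 0, C 0, D 1, E 3 → E.
Borda totals: A 10, B 8, C 10, D 6, E 16 → E.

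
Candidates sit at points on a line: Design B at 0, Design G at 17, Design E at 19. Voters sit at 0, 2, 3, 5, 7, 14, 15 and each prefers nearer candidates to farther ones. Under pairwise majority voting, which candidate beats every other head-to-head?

With single-peaked preferences on a line, the Condorcet winner is the candidate closest to the median voter.
The median voter (position 5) is closest to Design B at 0.
Check: Design B vs Design G — voters closer to Design B: 5 of 7.

Design B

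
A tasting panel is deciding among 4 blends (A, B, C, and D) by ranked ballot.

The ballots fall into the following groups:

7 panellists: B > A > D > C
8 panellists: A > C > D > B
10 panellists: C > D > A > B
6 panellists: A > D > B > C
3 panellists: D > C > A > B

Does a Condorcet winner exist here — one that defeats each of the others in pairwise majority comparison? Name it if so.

Head-to-head results (34 voters total):
A vs B: A wins 27–7.
A vs C: A wins 21–13.
A vs D: A wins 21–13.
B vs C: C wins 21–13.
B vs D: D wins 27–7.
C vs D: C wins 18–16.
A beats each rival — B (27–7), C (21–13), D (21–13) — so A is the Condorcet winner.

A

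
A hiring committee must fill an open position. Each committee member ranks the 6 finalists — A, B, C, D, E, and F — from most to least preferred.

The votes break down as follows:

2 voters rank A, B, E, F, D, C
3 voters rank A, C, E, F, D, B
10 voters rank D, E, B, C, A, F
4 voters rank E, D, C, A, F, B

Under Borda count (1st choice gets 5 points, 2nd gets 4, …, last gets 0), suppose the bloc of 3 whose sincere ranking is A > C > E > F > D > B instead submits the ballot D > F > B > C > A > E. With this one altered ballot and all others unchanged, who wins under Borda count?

D

Borda totals with the altered ballot: A 31, B 47, C 38, D 83, E 66, F 20.
The switch changes the winner from E to D.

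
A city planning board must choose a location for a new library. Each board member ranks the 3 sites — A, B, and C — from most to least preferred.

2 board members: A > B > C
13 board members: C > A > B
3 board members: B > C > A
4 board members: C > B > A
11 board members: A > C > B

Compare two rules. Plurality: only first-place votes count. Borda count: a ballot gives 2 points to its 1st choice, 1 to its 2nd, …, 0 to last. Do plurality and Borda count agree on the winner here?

Plurality first-place counts: A 13, B 3, C 17 → C.
Borda totals: A 39, B 12, C 48 → C.
The two rules agree on C.

Yes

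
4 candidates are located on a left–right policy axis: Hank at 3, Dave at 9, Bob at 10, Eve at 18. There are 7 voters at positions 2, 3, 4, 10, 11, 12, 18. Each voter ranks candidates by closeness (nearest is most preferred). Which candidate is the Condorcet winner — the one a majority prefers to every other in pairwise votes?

Bob

With single-peaked preferences on a line, the Condorcet winner is the candidate closest to the median voter.
The median voter (position 10) is closest to Bob at 10.
Check: Bob vs Hank — voters closer to Bob: 4 of 7.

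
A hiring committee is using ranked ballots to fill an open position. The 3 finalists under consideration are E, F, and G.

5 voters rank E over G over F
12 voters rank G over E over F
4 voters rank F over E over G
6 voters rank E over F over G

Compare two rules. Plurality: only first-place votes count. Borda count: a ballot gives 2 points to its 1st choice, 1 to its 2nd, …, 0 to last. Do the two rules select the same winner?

Plurality first-place counts: E 11, F 4, G 12 → G.
Borda totals: E 38, F 14, G 29 → E.
The two rules disagree: plurality picks G, Borda picks E.

No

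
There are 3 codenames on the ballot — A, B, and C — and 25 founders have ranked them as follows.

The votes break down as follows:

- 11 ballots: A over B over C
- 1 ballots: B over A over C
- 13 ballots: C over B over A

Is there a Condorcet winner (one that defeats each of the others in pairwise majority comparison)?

Yes

Head-to-head results (25 voters total):
A vs B: B wins 14–11.
A vs C: C wins 13–12.
B vs C: C wins 13–12.
C beats each rival — A (13–12), B (13–12) — so C is the Condorcet winner.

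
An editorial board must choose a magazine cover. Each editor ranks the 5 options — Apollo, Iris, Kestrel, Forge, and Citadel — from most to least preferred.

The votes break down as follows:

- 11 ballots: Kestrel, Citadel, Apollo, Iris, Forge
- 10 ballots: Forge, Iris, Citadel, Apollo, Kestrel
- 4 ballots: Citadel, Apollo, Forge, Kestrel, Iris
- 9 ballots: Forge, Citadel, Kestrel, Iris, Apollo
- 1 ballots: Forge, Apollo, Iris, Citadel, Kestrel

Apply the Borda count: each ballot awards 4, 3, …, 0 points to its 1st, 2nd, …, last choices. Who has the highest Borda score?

Borda scores:
  Apollo: 11·2 + 10·1 + 4·3 + 9·0 + 3 = 47
  Iris: 11·1 + 10·3 + 4·0 + 9·1 + 2 = 52
  Kestrel: 11·4 + 10·0 + 4·1 + 9·2 + 0 = 66
  Forge: 11·0 + 10·4 + 4·2 + 9·4 + 4 = 88
  Citadel: 11·3 + 10·2 + 4·4 + 9·3 + 1 = 97
Citadel has the highest total.

Citadel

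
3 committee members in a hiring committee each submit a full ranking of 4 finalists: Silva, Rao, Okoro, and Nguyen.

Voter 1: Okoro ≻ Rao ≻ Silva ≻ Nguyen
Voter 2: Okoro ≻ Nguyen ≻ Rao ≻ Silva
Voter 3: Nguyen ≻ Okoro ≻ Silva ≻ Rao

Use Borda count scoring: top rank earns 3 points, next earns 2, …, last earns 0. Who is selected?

Okoro

Borda scores:
  Silva: 1 + 0 + 1 = 2
  Rao: 2 + 1 + 0 = 3
  Okoro: 3 + 3 + 2 = 8
  Nguyen: 0 + 2 + 3 = 5
Okoro has the highest total.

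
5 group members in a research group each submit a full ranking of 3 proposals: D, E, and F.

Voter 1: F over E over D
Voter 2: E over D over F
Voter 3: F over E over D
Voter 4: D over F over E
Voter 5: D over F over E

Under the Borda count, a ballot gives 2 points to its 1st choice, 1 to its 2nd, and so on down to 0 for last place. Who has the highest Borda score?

Borda scores:
  D: 0 + 1 + 0 + 2 + 2 = 5
  E: 1 + 2 + 1 + 0 + 0 = 4
  F: 2 + 0 + 2 + 1 + 1 = 6
F has the highest total.

F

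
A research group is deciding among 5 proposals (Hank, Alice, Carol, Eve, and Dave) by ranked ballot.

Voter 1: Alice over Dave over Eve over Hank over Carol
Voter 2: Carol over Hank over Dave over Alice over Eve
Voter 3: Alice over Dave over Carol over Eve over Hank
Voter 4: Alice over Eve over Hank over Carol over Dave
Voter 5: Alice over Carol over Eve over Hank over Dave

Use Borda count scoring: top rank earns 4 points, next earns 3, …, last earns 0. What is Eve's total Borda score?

8

Borda scores:
  Hank: 1 + 3 + 0 + 2 + 1 = 7
  Alice: 4 + 1 + 4 + 4 + 4 = 17
  Carol: 0 + 4 + 2 + 1 + 3 = 10
  Eve: 2 + 0 + 1 + 3 + 2 = 8
  Dave: 3 + 2 + 3 + 0 + 0 = 8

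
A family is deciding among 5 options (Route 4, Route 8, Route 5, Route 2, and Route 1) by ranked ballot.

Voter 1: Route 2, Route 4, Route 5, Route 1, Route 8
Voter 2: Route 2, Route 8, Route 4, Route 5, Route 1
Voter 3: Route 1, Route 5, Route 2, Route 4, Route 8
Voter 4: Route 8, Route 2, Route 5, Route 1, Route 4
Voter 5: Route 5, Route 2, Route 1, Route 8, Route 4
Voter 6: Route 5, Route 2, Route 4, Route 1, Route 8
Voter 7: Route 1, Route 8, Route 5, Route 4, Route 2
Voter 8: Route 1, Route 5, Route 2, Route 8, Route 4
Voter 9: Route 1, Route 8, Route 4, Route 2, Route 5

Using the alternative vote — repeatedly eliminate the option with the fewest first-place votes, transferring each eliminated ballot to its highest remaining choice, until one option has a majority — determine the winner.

Round 1: Route 1 4, Route 5 2, Route 2 2, Route 8 1, Route 4 0. Route 4 has the fewest and is eliminated.
Round 2: Route 1 4, Route 5 2, Route 2 2, Route 8 1. Route 8 has the fewest and is eliminated.
Round 3: Route 1 4, Route 2 3, Route 5 2. Route 5 has the fewest and is eliminated.
Round 4: Route 2 5, Route 1 4. Route 2 has a majority.

Route 2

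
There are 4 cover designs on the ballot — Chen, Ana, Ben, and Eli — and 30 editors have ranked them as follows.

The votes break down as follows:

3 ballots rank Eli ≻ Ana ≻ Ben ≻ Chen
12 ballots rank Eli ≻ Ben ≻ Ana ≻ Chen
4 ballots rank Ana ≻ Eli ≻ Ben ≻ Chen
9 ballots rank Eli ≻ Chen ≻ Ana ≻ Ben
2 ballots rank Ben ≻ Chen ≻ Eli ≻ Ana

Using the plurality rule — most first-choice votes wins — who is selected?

First-place vote totals:
  Chen: 0
  Ana: 4
  Ben: 2
  Eli: 24
Eli has the most first-place votes.

Eli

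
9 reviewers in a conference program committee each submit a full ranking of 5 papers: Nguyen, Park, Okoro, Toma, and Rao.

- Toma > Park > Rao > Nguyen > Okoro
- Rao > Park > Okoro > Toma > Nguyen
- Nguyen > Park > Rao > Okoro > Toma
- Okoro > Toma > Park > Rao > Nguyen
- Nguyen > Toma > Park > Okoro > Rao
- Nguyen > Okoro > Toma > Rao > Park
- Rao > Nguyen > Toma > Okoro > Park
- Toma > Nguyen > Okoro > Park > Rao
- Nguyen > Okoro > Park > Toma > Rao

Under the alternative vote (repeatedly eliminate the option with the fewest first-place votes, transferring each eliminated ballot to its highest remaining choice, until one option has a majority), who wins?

Nguyen

Round 1: Nguyen 4, Toma 2, Rao 2, Okoro 1, Park 0. Park has the fewest and is eliminated.
Round 2: Nguyen 4, Toma 2, Rao 2, Okoro 1. Okoro has the fewest and is eliminated.
Round 3: Nguyen 4, Toma 3, Rao 2. Rao has the fewest and is eliminated.
Round 4: Nguyen 5, Toma 4. Nguyen has a majority.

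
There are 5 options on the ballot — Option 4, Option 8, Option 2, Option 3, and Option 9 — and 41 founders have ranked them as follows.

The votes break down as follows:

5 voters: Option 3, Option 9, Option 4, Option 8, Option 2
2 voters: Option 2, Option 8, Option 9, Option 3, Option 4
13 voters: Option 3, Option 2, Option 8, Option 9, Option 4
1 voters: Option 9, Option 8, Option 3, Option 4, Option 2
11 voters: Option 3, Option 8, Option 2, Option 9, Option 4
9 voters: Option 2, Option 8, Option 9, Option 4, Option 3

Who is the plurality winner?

Option 3

First-place vote totals:
  Option 4: 0
  Option 8: 0
  Option 2: 11
  Option 3: 29
  Option 9: 1
Option 3 has the most first-place votes.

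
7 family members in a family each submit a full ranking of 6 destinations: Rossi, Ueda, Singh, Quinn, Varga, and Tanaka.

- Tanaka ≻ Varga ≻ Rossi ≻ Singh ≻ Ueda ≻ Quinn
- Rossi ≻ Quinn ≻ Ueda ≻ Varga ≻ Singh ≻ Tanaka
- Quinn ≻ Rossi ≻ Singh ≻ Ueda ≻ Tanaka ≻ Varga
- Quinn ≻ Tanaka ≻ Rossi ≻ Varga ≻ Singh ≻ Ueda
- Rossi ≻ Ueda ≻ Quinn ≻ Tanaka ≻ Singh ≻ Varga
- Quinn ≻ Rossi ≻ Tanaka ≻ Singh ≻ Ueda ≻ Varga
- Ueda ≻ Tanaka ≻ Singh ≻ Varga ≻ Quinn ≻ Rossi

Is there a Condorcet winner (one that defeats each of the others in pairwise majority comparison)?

Yes

Head-to-head results (7 voters total):
Rossi vs Ueda: Rossi wins 6–1.
Rossi vs Singh: Rossi wins 6–1.
Rossi vs Quinn: Quinn wins 4–3.
Rossi vs Varga: Rossi wins 5–2.
Rossi vs Tanaka: Rossi wins 4–3.
Ueda vs Singh: Singh wins 4–3.
Ueda vs Quinn: Quinn wins 4–3.
Ueda vs Varga: Ueda wins 5–2.
Ueda vs Tanaka: Ueda wins 4–3.
Singh vs Quinn: Quinn wins 5–2.
Singh vs Varga: Singh wins 4–3.
Singh vs Tanaka: Tanaka wins 5–2.
Quinn vs Varga: Quinn wins 5–2.
Quinn vs Tanaka: Quinn wins 5–2.
Varga vs Tanaka: Tanaka wins 6–1.
Quinn beats each rival — Rossi (4–3), Ueda (4–3), Singh (5–2), Varga (5–2), Tanaka (5–2) — so Quinn is the Condorcet winner.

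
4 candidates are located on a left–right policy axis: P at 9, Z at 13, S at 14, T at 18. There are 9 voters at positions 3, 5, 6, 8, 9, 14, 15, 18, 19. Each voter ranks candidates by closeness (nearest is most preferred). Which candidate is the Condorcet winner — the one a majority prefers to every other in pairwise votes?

With single-peaked preferences on a line, the Condorcet winner is the candidate closest to the median voter.
The median voter (position 9) is closest to P at 9.
Check: P vs Z — voters closer to P: 5 of 9.

P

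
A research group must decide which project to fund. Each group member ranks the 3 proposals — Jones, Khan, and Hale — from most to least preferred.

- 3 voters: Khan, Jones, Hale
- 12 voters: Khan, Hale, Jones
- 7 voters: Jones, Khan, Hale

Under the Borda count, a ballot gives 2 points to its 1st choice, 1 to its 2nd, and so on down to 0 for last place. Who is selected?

Khan

Borda scores:
  Jones: 3·1 + 12·0 + 7·2 = 17
  Khan: 3·2 + 12·2 + 7·1 = 37
  Hale: 3·0 + 12·1 + 7·0 = 12
Khan has the highest total.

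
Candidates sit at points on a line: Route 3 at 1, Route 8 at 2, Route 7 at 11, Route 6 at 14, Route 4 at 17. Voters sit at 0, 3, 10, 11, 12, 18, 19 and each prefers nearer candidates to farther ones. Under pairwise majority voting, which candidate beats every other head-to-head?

Route 7

With single-peaked preferences on a line, the Condorcet winner is the candidate closest to the median voter.
The median voter (position 11) is closest to Route 7 at 11.
Check: Route 7 vs Route 3 — voters closer to Route 7: 5 of 7.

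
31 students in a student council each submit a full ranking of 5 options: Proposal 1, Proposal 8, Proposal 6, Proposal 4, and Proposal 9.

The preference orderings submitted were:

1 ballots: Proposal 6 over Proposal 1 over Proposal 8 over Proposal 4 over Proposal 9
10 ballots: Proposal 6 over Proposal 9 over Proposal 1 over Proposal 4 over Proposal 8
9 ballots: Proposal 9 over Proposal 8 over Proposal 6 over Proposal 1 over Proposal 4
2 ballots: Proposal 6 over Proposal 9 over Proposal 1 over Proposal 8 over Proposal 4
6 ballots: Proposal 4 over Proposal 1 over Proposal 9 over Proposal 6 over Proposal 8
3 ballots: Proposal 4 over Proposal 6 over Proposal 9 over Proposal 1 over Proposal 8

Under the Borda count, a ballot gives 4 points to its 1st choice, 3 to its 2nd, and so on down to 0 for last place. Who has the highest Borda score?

Borda scores:
  Proposal 1: 3 + 10·2 + 9·1 + 2·2 + 6·3 + 3·1 = 57
  Proposal 8: 2 + 10·0 + 9·3 + 2·1 + 6·0 + 3·0 = 31
  Proposal 6: 4 + 10·4 + 9·2 + 2·4 + 6·1 + 3·3 = 85
  Proposal 4: 1 + 10·1 + 9·0 + 2·0 + 6·4 + 3·4 = 47
  Proposal 9: 0 + 10·3 + 9·4 + 2·3 + 6·2 + 3·2 = 90
Proposal 9 has the highest total.

Proposal 9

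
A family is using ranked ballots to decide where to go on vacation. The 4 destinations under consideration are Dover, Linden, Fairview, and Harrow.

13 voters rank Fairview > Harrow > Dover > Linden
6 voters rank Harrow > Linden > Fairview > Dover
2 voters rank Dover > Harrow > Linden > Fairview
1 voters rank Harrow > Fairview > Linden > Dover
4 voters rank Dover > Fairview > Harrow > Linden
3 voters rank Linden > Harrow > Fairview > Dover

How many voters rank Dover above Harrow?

6

Ballots ranking Dover above Harrow: 2+4 = 6.
Ballots ranking Harrow above Dover: 13+6+1+3 = 23.
So 6 of 29 voters prefer Dover to Harrow.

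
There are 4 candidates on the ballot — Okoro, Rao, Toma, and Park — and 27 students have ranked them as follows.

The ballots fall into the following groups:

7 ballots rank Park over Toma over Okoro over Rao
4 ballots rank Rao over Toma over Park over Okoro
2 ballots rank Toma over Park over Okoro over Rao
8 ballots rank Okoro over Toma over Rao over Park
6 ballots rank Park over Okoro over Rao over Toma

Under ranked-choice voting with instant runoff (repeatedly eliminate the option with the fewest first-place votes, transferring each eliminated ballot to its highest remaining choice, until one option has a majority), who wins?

Round 1: Park 13, Okoro 8, Rao 4, Toma 2. Toma has the fewest and is eliminated.
Round 2: Park 15, Okoro 8, Rao 4. Park has a majority.

Park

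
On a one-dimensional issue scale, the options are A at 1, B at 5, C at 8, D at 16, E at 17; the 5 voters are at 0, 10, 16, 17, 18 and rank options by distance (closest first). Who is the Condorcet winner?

D

With single-peaked preferences on a line, the Condorcet winner is the candidate closest to the median voter.
The median voter (position 16) is closest to D at 16.
Check: D vs C — voters closer to D: 3 of 5.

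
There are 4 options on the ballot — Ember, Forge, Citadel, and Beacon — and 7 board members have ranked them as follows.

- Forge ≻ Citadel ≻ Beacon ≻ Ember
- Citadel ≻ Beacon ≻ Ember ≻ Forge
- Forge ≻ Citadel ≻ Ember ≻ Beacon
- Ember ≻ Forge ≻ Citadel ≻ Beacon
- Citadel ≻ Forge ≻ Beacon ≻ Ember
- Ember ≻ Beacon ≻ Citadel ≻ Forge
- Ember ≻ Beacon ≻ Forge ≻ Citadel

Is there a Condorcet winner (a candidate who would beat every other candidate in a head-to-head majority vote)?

Head-to-head results (7 voters total):
Ember vs Forge: Ember wins 4–3.
Ember vs Citadel: Citadel wins 4–3.
Ember vs Beacon: Ember wins 4–3.
Forge vs Citadel: Forge wins 4–3.
Forge vs Beacon: Forge wins 4–3.
Citadel vs Beacon: Citadel wins 5–2.
No candidate beats all others: Ember beats Forge beats Citadel beats Ember, a majority cycle.

No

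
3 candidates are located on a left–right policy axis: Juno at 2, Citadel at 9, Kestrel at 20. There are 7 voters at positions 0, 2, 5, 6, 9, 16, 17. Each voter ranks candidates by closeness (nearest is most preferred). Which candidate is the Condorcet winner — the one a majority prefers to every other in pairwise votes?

With single-peaked preferences on a line, the Condorcet winner is the candidate closest to the median voter.
The median voter (position 6) is closest to Citadel at 9.
Check: Citadel vs Kestrel — voters closer to Citadel: 5 of 7.

Citadel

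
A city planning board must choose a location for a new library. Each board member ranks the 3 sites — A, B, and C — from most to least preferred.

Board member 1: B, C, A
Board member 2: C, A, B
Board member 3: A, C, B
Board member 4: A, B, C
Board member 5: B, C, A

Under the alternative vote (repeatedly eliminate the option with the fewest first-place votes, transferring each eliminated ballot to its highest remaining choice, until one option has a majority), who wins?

Round 1: A 2, B 2, C 1. C has the fewest and is eliminated.
Round 2: A 3, B 2. A has a majority.

A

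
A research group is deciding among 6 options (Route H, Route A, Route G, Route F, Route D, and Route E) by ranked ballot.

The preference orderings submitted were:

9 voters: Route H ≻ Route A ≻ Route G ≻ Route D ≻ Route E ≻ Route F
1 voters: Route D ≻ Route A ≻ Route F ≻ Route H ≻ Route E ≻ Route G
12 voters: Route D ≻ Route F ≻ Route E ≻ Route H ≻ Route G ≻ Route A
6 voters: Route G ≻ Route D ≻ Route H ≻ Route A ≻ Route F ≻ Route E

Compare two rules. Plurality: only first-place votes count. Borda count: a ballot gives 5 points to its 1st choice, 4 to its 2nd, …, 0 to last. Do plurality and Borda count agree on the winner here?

Yes

Plurality first-place counts: Route H 9, Route A 0, Route G 6, Route F 0, Route D 13, Route E 0 → Route D.
Borda totals: Route H 89, Route A 52, Route G 69, Route F 57, Route D 107, Route E 46 → Route D.
The two rules agree on Route D.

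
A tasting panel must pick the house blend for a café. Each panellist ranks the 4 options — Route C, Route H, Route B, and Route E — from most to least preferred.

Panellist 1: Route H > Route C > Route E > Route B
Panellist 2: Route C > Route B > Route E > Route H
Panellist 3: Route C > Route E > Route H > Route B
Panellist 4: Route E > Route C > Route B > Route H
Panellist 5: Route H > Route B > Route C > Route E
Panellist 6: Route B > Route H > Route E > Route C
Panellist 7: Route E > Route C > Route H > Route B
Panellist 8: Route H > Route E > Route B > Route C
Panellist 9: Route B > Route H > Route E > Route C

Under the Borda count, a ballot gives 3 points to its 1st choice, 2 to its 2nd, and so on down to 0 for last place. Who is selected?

Borda scores:
  Route C: 2 + 3 + 3 + 2 + 1 + 0 + 2 + 0 + 0 = 13
  Route H: 3 + 0 + 1 + 0 + 3 + 2 + 1 + 3 + 2 = 15
  Route B: 0 + 2 + 0 + 1 + 2 + 3 + 0 + 1 + 3 = 12
  Route E: 1 + 1 + 2 + 3 + 0 + 1 + 3 + 2 + 1 = 14
Route H has the highest total.

Route H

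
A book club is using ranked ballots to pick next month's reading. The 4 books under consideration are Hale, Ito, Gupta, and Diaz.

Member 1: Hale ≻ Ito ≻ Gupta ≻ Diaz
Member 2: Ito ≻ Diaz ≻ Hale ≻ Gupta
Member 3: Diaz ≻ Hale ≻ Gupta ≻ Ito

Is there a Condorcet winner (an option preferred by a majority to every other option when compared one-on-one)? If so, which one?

Head-to-head results (3 voters total):
Hale vs Ito: Hale wins 2–1.
Hale vs Gupta: Hale wins 3–0.
Hale vs Diaz: Diaz wins 2–1.
Ito vs Gupta: Ito wins 2–1.
Ito vs Diaz: Ito wins 2–1.
Gupta vs Diaz: Diaz wins 2–1.
No candidate beats all others: Hale beats Ito beats Diaz beats Hale, a majority cycle.

None — there is no Condorcet winner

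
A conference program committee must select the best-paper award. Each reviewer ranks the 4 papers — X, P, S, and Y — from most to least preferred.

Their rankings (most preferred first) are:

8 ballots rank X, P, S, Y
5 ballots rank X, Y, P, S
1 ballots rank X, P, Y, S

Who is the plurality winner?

First-place vote totals:
  X: 14
  P: 0
  S: 0
  Y: 0
X has the most first-place votes.

X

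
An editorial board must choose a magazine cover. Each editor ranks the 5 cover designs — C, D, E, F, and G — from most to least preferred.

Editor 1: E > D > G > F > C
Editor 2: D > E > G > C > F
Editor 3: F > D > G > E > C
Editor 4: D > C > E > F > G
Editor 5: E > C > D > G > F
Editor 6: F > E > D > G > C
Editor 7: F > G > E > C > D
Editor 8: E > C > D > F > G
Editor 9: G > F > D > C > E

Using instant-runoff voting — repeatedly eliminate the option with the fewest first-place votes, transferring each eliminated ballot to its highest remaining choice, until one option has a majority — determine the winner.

Round 1: E 3, F 3, D 2, G 1, C 0. C has the fewest and is eliminated.
Round 2: E 3, F 3, D 2, G 1. G has the fewest and is eliminated.
Round 3: F 4, E 3, D 2. D has the fewest and is eliminated.
Round 4: E 5, F 4. E has a majority.

E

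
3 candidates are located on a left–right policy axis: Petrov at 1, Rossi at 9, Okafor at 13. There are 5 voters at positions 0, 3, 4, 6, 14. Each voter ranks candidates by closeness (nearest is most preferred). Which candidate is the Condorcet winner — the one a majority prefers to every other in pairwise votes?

Petrov

With single-peaked preferences on a line, the Condorcet winner is the candidate closest to the median voter.
The median voter (position 4) is closest to Petrov at 1.
Check: Petrov vs Okafor — voters closer to Petrov: 4 of 5.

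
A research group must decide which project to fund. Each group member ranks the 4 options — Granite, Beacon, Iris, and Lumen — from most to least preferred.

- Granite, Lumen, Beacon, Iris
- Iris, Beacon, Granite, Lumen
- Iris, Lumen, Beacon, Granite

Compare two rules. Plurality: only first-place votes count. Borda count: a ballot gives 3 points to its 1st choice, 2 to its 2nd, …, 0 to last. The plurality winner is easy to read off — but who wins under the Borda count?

Iris

Plurality first-place counts: Granite 1, Beacon 0, Iris 2, Lumen 0 → Iris.
Borda totals: Granite 4, Beacon 4, Iris 6, Lumen 4 → Iris.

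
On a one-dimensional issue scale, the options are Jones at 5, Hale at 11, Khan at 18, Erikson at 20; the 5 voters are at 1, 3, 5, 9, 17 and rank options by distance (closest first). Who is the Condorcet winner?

Jones

With single-peaked preferences on a line, the Condorcet winner is the candidate closest to the median voter.
The median voter (position 5) is closest to Jones at 5.
Check: Jones vs Khan — voters closer to Jones: 4 of 5.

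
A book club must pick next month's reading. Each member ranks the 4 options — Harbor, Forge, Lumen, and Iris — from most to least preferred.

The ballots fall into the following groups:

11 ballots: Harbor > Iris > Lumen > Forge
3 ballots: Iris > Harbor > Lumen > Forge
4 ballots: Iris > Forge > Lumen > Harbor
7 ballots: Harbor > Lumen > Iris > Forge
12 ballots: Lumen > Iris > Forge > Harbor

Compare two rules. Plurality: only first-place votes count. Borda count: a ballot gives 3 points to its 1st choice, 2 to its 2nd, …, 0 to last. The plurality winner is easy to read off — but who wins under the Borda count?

Iris

Plurality first-place counts: Harbor 18, Forge 0, Lumen 12, Iris 7 → Harbor.
Borda totals: Harbor 60, Forge 20, Lumen 68, Iris 74 → Iris.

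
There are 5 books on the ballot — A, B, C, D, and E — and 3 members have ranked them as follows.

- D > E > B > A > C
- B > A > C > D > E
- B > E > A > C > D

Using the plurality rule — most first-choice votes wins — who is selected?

First-place vote totals:
  A: 0
  B: 2
  C: 0
  D: 1
  E: 0
B has the most first-place votes.

B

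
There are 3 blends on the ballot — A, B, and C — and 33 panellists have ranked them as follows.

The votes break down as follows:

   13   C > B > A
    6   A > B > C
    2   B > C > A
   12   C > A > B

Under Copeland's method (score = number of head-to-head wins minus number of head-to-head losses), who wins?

C

Pairwise results:
  A vs B: A wins 18–15.
  A vs C: C wins 27–6.
  B vs C: C wins 25–8.
Copeland scores (wins − losses):
  A: 1 − 1 = 0
  B: 0 − 2 = -2
  C: 2 − 0 = 2
C has the best Copeland score.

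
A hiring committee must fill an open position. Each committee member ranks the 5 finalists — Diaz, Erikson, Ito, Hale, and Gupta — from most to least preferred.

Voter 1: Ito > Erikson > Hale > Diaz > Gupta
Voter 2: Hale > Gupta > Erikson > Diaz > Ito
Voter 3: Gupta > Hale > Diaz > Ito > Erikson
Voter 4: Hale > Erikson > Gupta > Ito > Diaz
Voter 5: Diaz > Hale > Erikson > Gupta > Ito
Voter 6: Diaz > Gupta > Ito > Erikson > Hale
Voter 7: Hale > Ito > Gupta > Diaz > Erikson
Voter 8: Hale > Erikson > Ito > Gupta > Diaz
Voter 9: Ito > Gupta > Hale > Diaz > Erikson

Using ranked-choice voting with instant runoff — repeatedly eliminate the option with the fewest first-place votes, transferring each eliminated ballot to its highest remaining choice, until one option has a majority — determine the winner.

Round 1: Hale 4, Diaz 2, Ito 2, Gupta 1, Erikson 0. Erikson has the fewest and is eliminated.
Round 2: Hale 4, Diaz 2, Ito 2, Gupta 1. Gupta has the fewest and is eliminated.
Round 3: Hale 5, Diaz 2, Ito 2. Hale has a majority.

Hale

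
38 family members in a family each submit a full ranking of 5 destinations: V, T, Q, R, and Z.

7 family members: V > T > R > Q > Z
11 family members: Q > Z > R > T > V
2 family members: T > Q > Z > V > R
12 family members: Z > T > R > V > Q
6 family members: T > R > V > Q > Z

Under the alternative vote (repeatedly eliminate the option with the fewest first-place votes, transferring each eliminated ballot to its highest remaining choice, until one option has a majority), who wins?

Z

Round 1: Z 12, Q 11, T 8, V 7, R 0. R has the fewest and is eliminated.
Round 2: Z 12, Q 11, T 8, V 7. V has the fewest and is eliminated.
Round 3: T 15, Z 12, Q 11. Q has the fewest and is eliminated.
Round 4: Z 23, T 15. Z has a majority.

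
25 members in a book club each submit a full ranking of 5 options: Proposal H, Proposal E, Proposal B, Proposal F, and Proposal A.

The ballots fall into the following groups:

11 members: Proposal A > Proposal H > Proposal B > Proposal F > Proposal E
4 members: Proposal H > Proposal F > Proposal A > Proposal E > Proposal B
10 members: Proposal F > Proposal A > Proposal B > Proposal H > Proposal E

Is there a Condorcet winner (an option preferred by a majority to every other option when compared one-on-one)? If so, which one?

Head-to-head results (25 voters total):
Proposal H vs Proposal E: Proposal H wins 25–0.
Proposal H vs Proposal B: Proposal H wins 15–10.
Proposal H vs Proposal F: Proposal H wins 15–10.
Proposal H vs Proposal A: Proposal A wins 21–4.
Proposal E vs Proposal B: Proposal B wins 21–4.
Proposal E vs Proposal F: Proposal F wins 25–0.
Proposal E vs Proposal A: Proposal A wins 25–0.
Proposal B vs Proposal F: Proposal F wins 14–11.
Proposal B vs Proposal A: Proposal A wins 25–0.
Proposal F vs Proposal A: Proposal F wins 14–11.
No candidate beats all others: Proposal H beats Proposal F beats Proposal A beats Proposal H, a majority cycle.

None — there is no Condorcet winner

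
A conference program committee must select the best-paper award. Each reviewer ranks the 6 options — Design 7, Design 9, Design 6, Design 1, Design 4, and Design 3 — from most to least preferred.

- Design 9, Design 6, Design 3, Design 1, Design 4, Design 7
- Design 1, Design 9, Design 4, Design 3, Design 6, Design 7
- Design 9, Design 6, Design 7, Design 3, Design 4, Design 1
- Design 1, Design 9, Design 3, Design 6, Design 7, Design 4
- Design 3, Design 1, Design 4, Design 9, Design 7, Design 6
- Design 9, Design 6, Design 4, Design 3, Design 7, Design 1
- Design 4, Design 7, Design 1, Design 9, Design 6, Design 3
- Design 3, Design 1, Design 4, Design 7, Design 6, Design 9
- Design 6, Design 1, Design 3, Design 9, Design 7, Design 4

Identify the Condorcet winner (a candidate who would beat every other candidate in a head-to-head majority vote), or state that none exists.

No Condorcet winner

Head-to-head results (9 voters total):
Design 7 vs Design 9: Design 9 wins 7–2.
Design 7 vs Design 6: Design 6 wins 6–3.
Design 7 vs Design 1: Design 1 wins 6–3.
Design 7 vs Design 4: Design 4 wins 6–3.
Design 7 vs Design 3: Design 3 wins 7–2.
Design 9 vs Design 6: Design 9 wins 7–2.
Design 9 vs Design 1: Design 1 wins 6–3.
Design 9 vs Design 4: Design 9 wins 6–3.
Design 9 vs Design 3: Design 9 wins 6–3.
Design 6 vs Design 1: Design 1 wins 5–4.
Design 6 vs Design 4: Design 6 wins 5–4.
Design 6 vs Design 3: Design 6 wins 5–4.
Design 1 vs Design 4: Design 1 wins 6–3.
Design 1 vs Design 3: Design 3 wins 5–4.
Design 4 vs Design 3: Design 3 wins 6–3.
No candidate beats all others: Design 9 beats Design 3 beats Design 1 beats Design 9, a majority cycle.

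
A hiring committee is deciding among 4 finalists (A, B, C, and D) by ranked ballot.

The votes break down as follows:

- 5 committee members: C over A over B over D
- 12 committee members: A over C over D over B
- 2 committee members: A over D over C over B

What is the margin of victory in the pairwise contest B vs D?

9

Ballots ranking B above D: 5.
Ballots ranking D above B: 12+2 = 14.
D wins 14–5, a margin of 9.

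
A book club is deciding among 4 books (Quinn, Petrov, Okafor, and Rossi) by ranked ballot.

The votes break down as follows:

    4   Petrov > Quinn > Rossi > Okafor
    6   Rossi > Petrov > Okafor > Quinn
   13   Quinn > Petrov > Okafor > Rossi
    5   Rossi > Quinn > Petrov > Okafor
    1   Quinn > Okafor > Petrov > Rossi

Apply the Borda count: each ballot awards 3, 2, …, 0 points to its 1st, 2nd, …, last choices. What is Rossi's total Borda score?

Borda scores:
  Quinn: 4·2 + 6·0 + 13·3 + 5·2 + 3 = 60
  Petrov: 4·3 + 6·2 + 13·2 + 5·1 + 1 = 56
  Okafor: 4·0 + 6·1 + 13·1 + 5·0 + 2 = 21
  Rossi: 4·1 + 6·3 + 13·0 + 5·3 + 0 = 37

37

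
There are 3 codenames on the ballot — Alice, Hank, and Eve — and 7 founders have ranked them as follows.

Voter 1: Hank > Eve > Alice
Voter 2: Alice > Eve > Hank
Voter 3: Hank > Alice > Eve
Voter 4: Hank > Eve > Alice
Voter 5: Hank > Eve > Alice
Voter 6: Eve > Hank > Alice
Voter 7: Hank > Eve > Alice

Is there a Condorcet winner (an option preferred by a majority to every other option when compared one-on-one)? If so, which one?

Hank

Head-to-head results (7 voters total):
Alice vs Hank: Hank wins 6–1.
Alice vs Eve: Eve wins 5–2.
Hank vs Eve: Hank wins 5–2.
Hank beats each rival — Alice (6–1), Eve (5–2) — so Hank is the Condorcet winner.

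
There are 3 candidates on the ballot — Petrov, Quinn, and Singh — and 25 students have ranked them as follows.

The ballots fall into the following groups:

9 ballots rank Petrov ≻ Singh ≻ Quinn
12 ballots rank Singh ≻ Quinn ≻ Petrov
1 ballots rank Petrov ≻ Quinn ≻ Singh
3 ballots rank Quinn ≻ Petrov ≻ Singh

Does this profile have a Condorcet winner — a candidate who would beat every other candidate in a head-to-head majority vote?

No

Head-to-head results (25 voters total):
Petrov vs Quinn: Quinn wins 15–10.
Petrov vs Singh: Petrov wins 13–12.
Quinn vs Singh: Singh wins 21–4.
No candidate beats all others: Petrov beats Singh beats Quinn beats Petrov, a majority cycle.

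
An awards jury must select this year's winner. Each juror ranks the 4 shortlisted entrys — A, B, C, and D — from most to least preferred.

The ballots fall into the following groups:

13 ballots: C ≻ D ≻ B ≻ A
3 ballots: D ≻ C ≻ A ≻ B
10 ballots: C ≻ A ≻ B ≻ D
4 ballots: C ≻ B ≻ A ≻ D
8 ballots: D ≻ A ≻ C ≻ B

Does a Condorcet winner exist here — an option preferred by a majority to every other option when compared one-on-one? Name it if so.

C

Head-to-head results (38 voters total):
A vs B: A wins 21–17.
A vs C: C wins 30–8.
A vs D: D wins 24–14.
B vs C: C wins 38–0.
B vs D: D wins 24–14.
C vs D: C wins 27–11.
C beats each rival — A (30–8), B (38–0), D (27–11) — so C is the Condorcet winner.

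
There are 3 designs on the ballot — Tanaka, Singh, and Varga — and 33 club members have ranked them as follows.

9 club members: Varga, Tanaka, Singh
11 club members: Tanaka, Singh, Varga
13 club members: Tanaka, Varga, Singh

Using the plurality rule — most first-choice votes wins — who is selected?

First-place vote totals:
  Tanaka: 24
  Singh: 0
  Varga: 9
Tanaka has the most first-place votes.

Tanaka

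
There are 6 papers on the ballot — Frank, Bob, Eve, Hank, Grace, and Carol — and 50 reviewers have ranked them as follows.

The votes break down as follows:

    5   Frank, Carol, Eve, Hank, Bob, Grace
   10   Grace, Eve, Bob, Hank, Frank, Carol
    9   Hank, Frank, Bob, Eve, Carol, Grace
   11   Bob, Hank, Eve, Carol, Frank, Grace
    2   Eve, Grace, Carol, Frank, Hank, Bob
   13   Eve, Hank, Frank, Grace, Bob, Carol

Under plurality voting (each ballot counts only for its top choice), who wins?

Eve

First-place vote totals:
  Frank: 5
  Bob: 11
  Eve: 15
  Hank: 9
  Grace: 10
  Carol: 0
Eve has the most first-place votes.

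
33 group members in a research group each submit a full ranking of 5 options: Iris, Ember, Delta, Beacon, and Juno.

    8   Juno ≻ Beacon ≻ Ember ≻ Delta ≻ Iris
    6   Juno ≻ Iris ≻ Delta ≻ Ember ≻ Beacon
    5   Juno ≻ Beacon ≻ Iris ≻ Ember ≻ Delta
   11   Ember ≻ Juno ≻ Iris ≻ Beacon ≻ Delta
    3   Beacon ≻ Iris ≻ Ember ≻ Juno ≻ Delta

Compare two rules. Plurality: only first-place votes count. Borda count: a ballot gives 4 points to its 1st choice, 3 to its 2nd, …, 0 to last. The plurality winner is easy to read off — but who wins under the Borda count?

Juno

Plurality first-place counts: Iris 0, Ember 11, Delta 0, Beacon 3, Juno 19 → Juno.
Borda totals: Iris 59, Ember 77, Delta 20, Beacon 62, Juno 112 → Juno.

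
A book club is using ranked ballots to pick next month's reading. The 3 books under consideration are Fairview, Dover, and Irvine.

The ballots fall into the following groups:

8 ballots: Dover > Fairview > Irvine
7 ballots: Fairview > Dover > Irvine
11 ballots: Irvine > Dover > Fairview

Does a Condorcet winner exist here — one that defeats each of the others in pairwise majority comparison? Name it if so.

Dover

Head-to-head results (26 voters total):
Fairview vs Dover: Dover wins 19–7.
Fairview vs Irvine: Fairview wins 15–11.
Dover vs Irvine: Dover wins 15–11.
Dover beats each rival — Fairview (19–7), Irvine (15–11) — so Dover is the Condorcet winner.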